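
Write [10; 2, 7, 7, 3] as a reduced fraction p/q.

3517/336

Using pₖ = aₖpₖ₋₁ + pₖ₋₂ and qₖ = aₖqₖ₋₁ + qₖ₋₂:
  k=0: a=10, p=10, q=1
  k=1: a=2, p=21, q=2
  k=2: a=7, p=157, q=15
  k=3: a=7, p=1120, q=107
  k=4: a=3, p=3517, q=336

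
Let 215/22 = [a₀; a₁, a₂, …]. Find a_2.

3

215 = 9·22 + 17   →  a_0 = 9
22 = 1·17 + 5   →  a_1 = 1
17 = 3·5 + 2   →  a_2 = 3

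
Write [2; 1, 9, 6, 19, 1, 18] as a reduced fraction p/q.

Using pₖ = aₖpₖ₋₁ + pₖ₋₂ and qₖ = aₖqₖ₋₁ + qₖ₋₂:
  k=0: a=2, p=2, q=1
  k=1: a=1, p=3, q=1
  k=2: a=9, p=29, q=10
  k=3: a=6, p=177, q=61
  k=4: a=19, p=3392, q=1169
  k=5: a=1, p=3569, q=1230
  k=6: a=18, p=67634, q=23309

67634/23309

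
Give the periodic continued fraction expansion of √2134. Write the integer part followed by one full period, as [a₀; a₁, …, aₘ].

a₀ = ⌊√2134⌋ = 46.
With m₀=0, d₀=1 and mₖ₊₁ = dₖaₖ − mₖ, dₖ₊₁ = (n − mₖ₊₁²)/dₖ, aₖ₊₁ = ⌊(a₀+mₖ₊₁)/dₖ₊₁⌋:
  k=1: m=46, d=18, a=5
  k=2: m=44, d=11, a=8
  k=3: m=44, d=18, a=5
  k=4: m=46, d=1, a=92
d=1 and a=2a₀=92 at k=4, so the next step gives (m, d) = (46, 18) again — its k=1 value — and the period has length 4.

[46; 5, 8, 5, 92]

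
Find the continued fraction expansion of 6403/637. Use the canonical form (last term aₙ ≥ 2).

[10; 19, 3, 3, 3]

6403 = 10*637 + 33
637 = 19*33 + 10
33 = 3*10 + 3
10 = 3*3 + 1
3 = 3*1 + 0  (stop)
So 6403/637 = [10; 19, 3, 3, 3].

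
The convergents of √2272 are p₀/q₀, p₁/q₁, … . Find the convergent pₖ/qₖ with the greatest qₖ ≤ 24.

√2272 = [47; 1, 1, 1, 94, …] (period length 4).
Convergents:
  p_0/q_0 = 47/1
  p_1/q_1 = 48/1
  p_2/q_2 = 95/2
  p_3/q_3 = 143/3
  p_4/q_4 = 13537/284
q_3 = 3 ≤ 24 < 284 = q_4, so the answer is 143/3.

143/3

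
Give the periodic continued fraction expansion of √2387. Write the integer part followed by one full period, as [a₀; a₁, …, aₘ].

a₀ = ⌊√2387⌋ = 48.
With m₀=0, d₀=1 and mₖ₊₁ = dₖaₖ − mₖ, dₖ₊₁ = (n − mₖ₊₁²)/dₖ, aₖ₊₁ = ⌊(a₀+mₖ₊₁)/dₖ₊₁⌋:
  k=1: m=48, d=83, a=1
  k=2: m=35, d=14, a=5
  k=3: m=35, d=83, a=1
  k=4: m=48, d=1, a=96
d=1 and a=2a₀=96 at k=4, so the next step gives (m, d) = (48, 83) again — its k=1 value — and the period has length 4.

[48; 1, 5, 1, 96]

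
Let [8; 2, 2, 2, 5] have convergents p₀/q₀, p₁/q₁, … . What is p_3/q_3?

Using pₖ = aₖpₖ₋₁ + pₖ₋₂, qₖ = aₖqₖ₋₁ + qₖ₋₂ (with p₋₁=1, p₋₂=0, q₋₁=0, q₋₂=1):
  k=0: a=8, p=8, q=1
  k=1: a=2, p=17, q=2
  k=2: a=2, p=42, q=5
  k=3: a=2, p=101, q=12

101/12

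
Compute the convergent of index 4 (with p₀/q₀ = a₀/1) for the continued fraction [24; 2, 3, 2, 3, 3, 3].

1344/55

Using pₖ = aₖpₖ₋₁ + pₖ₋₂, qₖ = aₖqₖ₋₁ + qₖ₋₂ (with p₋₁=1, p₋₂=0, q₋₁=0, q₋₂=1):
  k=0: a=24, p=24, q=1
  k=1: a=2, p=49, q=2
  k=2: a=3, p=171, q=7
  k=3: a=2, p=391, q=16
  k=4: a=3, p=1344, q=55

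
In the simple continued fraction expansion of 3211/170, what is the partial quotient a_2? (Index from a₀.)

7

3211 = 18·170 + 151   →  a_0 = 18
170 = 1·151 + 19   →  a_1 = 1
151 = 7·19 + 18   →  a_2 = 7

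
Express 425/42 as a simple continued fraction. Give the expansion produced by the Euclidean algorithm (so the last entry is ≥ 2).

[10; 8, 2, 2]

425 = 10*42 + 5
42 = 8*5 + 2
5 = 2*2 + 1
2 = 2*1 + 0  (stop)
So 425/42 = [10; 8, 2, 2].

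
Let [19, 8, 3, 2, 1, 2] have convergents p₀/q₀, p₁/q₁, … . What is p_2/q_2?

478/25

Using pₖ = aₖpₖ₋₁ + pₖ₋₂, qₖ = aₖqₖ₋₁ + qₖ₋₂ (with p₋₁=1, p₋₂=0, q₋₁=0, q₋₂=1):
  k=0: a=19, p=19, q=1
  k=1: a=8, p=153, q=8
  k=2: a=3, p=478, q=25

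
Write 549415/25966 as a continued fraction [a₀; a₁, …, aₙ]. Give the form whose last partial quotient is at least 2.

549415 = 21*25966 + 4129
25966 = 6*4129 + 1192
4129 = 3*1192 + 553
1192 = 2*553 + 86
553 = 6*86 + 37
86 = 2*37 + 12
37 = 3*12 + 1
12 = 12*1 + 0  (stop)
So 549415/25966 = [21; 6, 3, 2, 6, 2, 3, 12].

[21; 6, 3, 2, 6, 2, 3, 12]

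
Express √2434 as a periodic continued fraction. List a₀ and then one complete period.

a₀ = ⌊√2434⌋ = 49.
With m₀=0, d₀=1 and mₖ₊₁ = dₖaₖ − mₖ, dₖ₊₁ = (n − mₖ₊₁²)/dₖ, aₖ₊₁ = ⌊(a₀+mₖ₊₁)/dₖ₊₁⌋:
  k=1: m=49, d=33, a=2
  k=2: m=17, d=65, a=1
  k=3: m=48, d=2, a=48
  k=4: m=48, d=65, a=1
  k=5: m=17, d=33, a=2
  k=6: m=49, d=1, a=98
d=1 and a=2a₀=98 at k=6, so the next step gives (m, d) = (49, 33) again — its k=1 value — and the period has length 6.

[49; 2, 1, 48, 1, 2, 98]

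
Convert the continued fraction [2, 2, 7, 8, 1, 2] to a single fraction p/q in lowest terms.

Fold from the inside: start with 2/1.
  1 + 1/2 = 3/2
  8 + 2/3 = 26/3
  7 + 3/26 = 185/26
  2 + 26/185 = 396/185
  2 + 185/396 = 977/396

977/396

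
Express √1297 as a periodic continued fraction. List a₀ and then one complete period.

[36; 72]

a₀ = ⌊√1297⌋ = 36.
With m₀=0, d₀=1 and mₖ₊₁ = dₖaₖ − mₖ, dₖ₊₁ = (n − mₖ₊₁²)/dₖ, aₖ₊₁ = ⌊(a₀+mₖ₊₁)/dₖ₊₁⌋:
  k=1: m=36, d=1, a=72
d=1 and a=2a₀=72 at k=1, so the next step gives (m, d) = (36, 1) again — its k=1 value — and the period has length 1.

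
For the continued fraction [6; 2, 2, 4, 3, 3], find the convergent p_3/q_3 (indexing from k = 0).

Using pₖ = aₖpₖ₋₁ + pₖ₋₂, qₖ = aₖqₖ₋₁ + qₖ₋₂ (with p₋₁=1, p₋₂=0, q₋₁=0, q₋₂=1):
  k=0: a=6, p=6, q=1
  k=1: a=2, p=13, q=2
  k=2: a=2, p=32, q=5
  k=3: a=4, p=141, q=22

141/22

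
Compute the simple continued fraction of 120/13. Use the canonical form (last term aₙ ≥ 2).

120 = 9*13 + 3
13 = 4*3 + 1
3 = 3*1 + 0  (stop)
So 120/13 = [9; 4, 3].

[9; 4, 3]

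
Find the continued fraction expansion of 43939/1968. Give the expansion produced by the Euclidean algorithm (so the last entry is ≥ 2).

[22; 3, 16, 2, 19]

43939 = 22×1968 + 643
1968 = 3×643 + 39
643 = 16×39 + 19
39 = 2×19 + 1
19 = 19×1 + 0  (stop)
So 43939/1968 = [22; 3, 16, 2, 19].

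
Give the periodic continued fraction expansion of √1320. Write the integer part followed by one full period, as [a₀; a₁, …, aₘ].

[36; 3, 72]

a₀ = ⌊√1320⌋ = 36.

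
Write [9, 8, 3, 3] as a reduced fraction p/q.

Using pₖ = aₖpₖ₋₁ + pₖ₋₂ and qₖ = aₖqₖ₋₁ + qₖ₋₂:
  k=0: a=9, p=9, q=1
  k=1: a=8, p=73, q=8
  k=2: a=3, p=228, q=25
  k=3: a=3, p=757, q=83

757/83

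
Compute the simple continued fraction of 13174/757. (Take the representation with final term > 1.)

[17; 2, 2, 13, 2, 1, 3]

13174 = 17·757 + 305
757 = 2·305 + 147
305 = 2·147 + 11
147 = 13·11 + 4
11 = 2·4 + 3
4 = 1·3 + 1
3 = 3·1 + 0  (stop)
So 13174/757 = [17; 2, 2, 13, 2, 1, 3].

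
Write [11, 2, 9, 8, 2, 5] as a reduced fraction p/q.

20527/1789

Fold from the inside: start with 5/1.
  2 + 1/5 = 11/5
  8 + 5/11 = 93/11
  9 + 11/93 = 848/93
  2 + 93/848 = 1789/848
  11 + 848/1789 = 20527/1789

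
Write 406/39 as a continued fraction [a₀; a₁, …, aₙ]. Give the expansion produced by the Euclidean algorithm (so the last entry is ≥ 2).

406 = 10×39 + 16
39 = 2×16 + 7
16 = 2×7 + 2
7 = 3×2 + 1
2 = 2×1 + 0  (stop)
So 406/39 = [10; 2, 2, 3, 2].

[10; 2, 2, 3, 2]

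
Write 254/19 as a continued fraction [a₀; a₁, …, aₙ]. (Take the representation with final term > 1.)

[13; 2, 1, 2, 2]

254 = 13*19 + 7
19 = 2*7 + 5
7 = 1*5 + 2
5 = 2*2 + 1
2 = 2*1 + 0  (stop)
So 254/19 = [13; 2, 1, 2, 2].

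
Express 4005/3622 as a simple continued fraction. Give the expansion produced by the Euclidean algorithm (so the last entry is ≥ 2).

[1; 9, 2, 5, 3, 3, 3]

4005 = 1·3622 + 383
3622 = 9·383 + 175
383 = 2·175 + 33
175 = 5·33 + 10
33 = 3·10 + 3
10 = 3·3 + 1
3 = 3·1 + 0  (stop)
So 4005/3622 = [1; 9, 2, 5, 3, 3, 3].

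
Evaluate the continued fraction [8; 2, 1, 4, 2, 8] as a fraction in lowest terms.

2189/262

Using pₖ = aₖpₖ₋₁ + pₖ₋₂ and qₖ = aₖqₖ₋₁ + qₖ₋₂:
  k=0: a=8, p=8, q=1
  k=1: a=2, p=17, q=2
  k=2: a=1, p=25, q=3
  k=3: a=4, p=117, q=14
  k=4: a=2, p=259, q=31
  k=5: a=8, p=2189, q=262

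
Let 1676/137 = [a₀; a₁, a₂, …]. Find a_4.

1

1676 = 12·137 + 32   →  a_0 = 12
137 = 4·32 + 9   →  a_1 = 4
32 = 3·9 + 5   →  a_2 = 3
9 = 1·5 + 4   →  a_3 = 1
5 = 1·4 + 1   →  a_4 = 1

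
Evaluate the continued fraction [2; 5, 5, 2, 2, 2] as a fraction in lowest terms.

Using pₖ = aₖpₖ₋₁ + pₖ₋₂ and qₖ = aₖqₖ₋₁ + qₖ₋₂:
  k=0: a=2, p=2, q=1
  k=1: a=5, p=11, q=5
  k=2: a=5, p=57, q=26
  k=3: a=2, p=125, q=57
  k=4: a=2, p=307, q=140
  k=5: a=2, p=739, q=337

739/337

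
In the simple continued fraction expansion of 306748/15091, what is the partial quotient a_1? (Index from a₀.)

3

306748 = 20·15091 + 4928   →  a_0 = 20
15091 = 3·4928 + 307   →  a_1 = 3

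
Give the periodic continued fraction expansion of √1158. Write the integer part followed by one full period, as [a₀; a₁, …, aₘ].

a₀ = ⌊√1158⌋ = 34.
With m₀=0, d₀=1 and mₖ₊₁ = dₖaₖ − mₖ, dₖ₊₁ = (n − mₖ₊₁²)/dₖ, aₖ₊₁ = ⌊(a₀+mₖ₊₁)/dₖ₊₁⌋:
  k=1: m=34, d=2, a=34
  k=2: m=34, d=1, a=68
d=1 and a=2a₀=68 at k=2, so the next step gives (m, d) = (34, 2) again — its k=1 value — and the period has length 2.

[34; 34, 68]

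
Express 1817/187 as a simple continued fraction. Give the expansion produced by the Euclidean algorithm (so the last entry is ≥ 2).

[9; 1, 2, 1, 1, 8, 3]

1817 = 9·187 + 134
187 = 1·134 + 53
134 = 2·53 + 28
53 = 1·28 + 25
28 = 1·25 + 3
25 = 8·3 + 1
3 = 3·1 + 0  (stop)
So 1817/187 = [9; 1, 2, 1, 1, 8, 3].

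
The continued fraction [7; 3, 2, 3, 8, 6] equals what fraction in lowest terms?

8881/1218

Using pₖ = aₖpₖ₋₁ + pₖ₋₂ and qₖ = aₖqₖ₋₁ + qₖ₋₂:
  k=0: a=7, p=7, q=1
  k=1: a=3, p=22, q=3
  k=2: a=2, p=51, q=7
  k=3: a=3, p=175, q=24
  k=4: a=8, p=1451, q=199
  k=5: a=6, p=8881, q=1218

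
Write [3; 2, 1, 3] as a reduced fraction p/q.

Using pₖ = aₖpₖ₋₁ + pₖ₋₂ and qₖ = aₖqₖ₋₁ + qₖ₋₂:
  k=0: a=3, p=3, q=1
  k=1: a=2, p=7, q=2
  k=2: a=1, p=10, q=3
  k=3: a=3, p=37, q=11

37/11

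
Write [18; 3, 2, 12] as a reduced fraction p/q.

Fold from the inside: start with 12/1.
  2 + 1/12 = 25/12
  3 + 12/25 = 87/25
  18 + 25/87 = 1591/87

1591/87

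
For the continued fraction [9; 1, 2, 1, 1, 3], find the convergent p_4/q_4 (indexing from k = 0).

68/7

Using pₖ = aₖpₖ₋₁ + pₖ₋₂, qₖ = aₖqₖ₋₁ + qₖ₋₂ (with p₋₁=1, p₋₂=0, q₋₁=0, q₋₂=1):
  k=0: a=9, p=9, q=1
  k=1: a=1, p=10, q=1
  k=2: a=2, p=29, q=3
  k=3: a=1, p=39, q=4
  k=4: a=1, p=68, q=7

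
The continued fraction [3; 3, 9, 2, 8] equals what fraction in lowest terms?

Using pₖ = aₖpₖ₋₁ + pₖ₋₂ and qₖ = aₖqₖ₋₁ + qₖ₋₂:
  k=0: a=3, p=3, q=1
  k=1: a=3, p=10, q=3
  k=2: a=9, p=93, q=28
  k=3: a=2, p=196, q=59
  k=4: a=8, p=1661, q=500

1661/500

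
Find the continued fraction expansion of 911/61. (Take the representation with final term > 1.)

[14; 1, 14, 4]

911 = 14×61 + 57
61 = 1×57 + 4
57 = 14×4 + 1
4 = 4×1 + 0  (stop)
So 911/61 = [14; 1, 14, 4].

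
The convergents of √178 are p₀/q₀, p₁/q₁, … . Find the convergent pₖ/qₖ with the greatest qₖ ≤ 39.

√178 = [13; 2, 1, 12, 1, 2, 26, …] (period length 6).
Convergents:
  p_0/q_0 = 13/1
  p_1/q_1 = 27/2
  p_2/q_2 = 40/3
  p_3/q_3 = 507/38
  p_4/q_4 = 547/41
q_3 = 38 ≤ 39 < 41 = q_4, so the answer is 507/38.

507/38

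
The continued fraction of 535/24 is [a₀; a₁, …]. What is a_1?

535 = 22·24 + 7   →  a_0 = 22
24 = 3·7 + 3   →  a_1 = 3

3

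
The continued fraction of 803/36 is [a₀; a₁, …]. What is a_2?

3

803 = 22·36 + 11   →  a_0 = 22
36 = 3·11 + 3   →  a_1 = 3
11 = 3·3 + 2   →  a_2 = 3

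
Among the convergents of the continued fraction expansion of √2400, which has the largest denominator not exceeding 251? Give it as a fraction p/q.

√2400 = [48; 1, 96, …] (period length 2).
Convergents:
  p_0/q_0 = 48/1
  p_1/q_1 = 49/1
  p_2/q_2 = 4752/97
  p_3/q_3 = 4801/98
  p_4/q_4 = 465648/9505
q_3 = 98 ≤ 251 < 9505 = q_4, so the answer is 4801/98.

4801/98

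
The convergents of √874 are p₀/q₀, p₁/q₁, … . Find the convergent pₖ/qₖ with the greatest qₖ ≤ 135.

√874 = [29; 1, 1, 3, 2, 3, 1, 1, 58, …] (period length 8).
Convergents:
  p_0/q_0 = 29/1
  p_1/q_1 = 30/1
  p_2/q_2 = 59/2
  p_3/q_3 = 207/7
  p_4/q_4 = 473/16
  p_5/q_5 = 1626/55
  p_6/q_6 = 2099/71
  p_7/q_7 = 3725/126
  p_8/q_8 = 218149/7379
q_7 = 126 ≤ 135 < 7379 = q_8, so the answer is 3725/126.

3725/126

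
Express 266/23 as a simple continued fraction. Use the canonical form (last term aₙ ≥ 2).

266 = 11×23 + 13
23 = 1×13 + 10
13 = 1×10 + 3
10 = 3×3 + 1
3 = 3×1 + 0  (stop)
So 266/23 = [11; 1, 1, 3, 3].

[11; 1, 1, 3, 3]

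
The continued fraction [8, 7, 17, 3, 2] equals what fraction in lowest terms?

6953/854

Fold from the inside: start with 2/1.
  3 + 1/2 = 7/2
  17 + 2/7 = 121/7
  7 + 7/121 = 854/121
  8 + 121/854 = 6953/854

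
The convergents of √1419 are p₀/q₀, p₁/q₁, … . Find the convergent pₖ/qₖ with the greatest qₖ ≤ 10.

√1419 = [37; 1, 2, 37, 2, 1, 74, …] (period length 6).
Convergents:
  p_0/q_0 = 37/1
  p_1/q_1 = 38/1
  p_2/q_2 = 113/3
  p_3/q_3 = 4219/112
q_2 = 3 ≤ 10 < 112 = q_3, so the answer is 113/3.

113/3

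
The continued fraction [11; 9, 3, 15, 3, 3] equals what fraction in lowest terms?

Using pₖ = aₖpₖ₋₁ + pₖ₋₂ and qₖ = aₖqₖ₋₁ + qₖ₋₂:
  k=0: a=11, p=11, q=1
  k=1: a=9, p=100, q=9
  k=2: a=3, p=311, q=28
  k=3: a=15, p=4765, q=429
  k=4: a=3, p=14606, q=1315
  k=5: a=3, p=48583, q=4374

48583/4374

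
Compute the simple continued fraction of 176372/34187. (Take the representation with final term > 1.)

176372 = 5·34187 + 5437
34187 = 6·5437 + 1565
5437 = 3·1565 + 742
1565 = 2·742 + 81
742 = 9·81 + 13
81 = 6·13 + 3
13 = 4·3 + 1
3 = 3·1 + 0  (stop)
So 176372/34187 = [5; 6, 3, 2, 9, 6, 4, 3].

[5; 6, 3, 2, 9, 6, 4, 3]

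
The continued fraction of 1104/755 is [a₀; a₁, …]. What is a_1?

1104 = 1·755 + 349   →  a_0 = 1
755 = 2·349 + 57   →  a_1 = 2

2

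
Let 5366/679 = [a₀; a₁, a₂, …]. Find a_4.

2

5366 = 7·679 + 613   →  a_0 = 7
679 = 1·613 + 66   →  a_1 = 1
613 = 9·66 + 19   →  a_2 = 9
66 = 3·19 + 9   →  a_3 = 3
19 = 2·9 + 1   →  a_4 = 2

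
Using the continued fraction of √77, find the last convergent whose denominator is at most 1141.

√77 = [8; 1, 3, 2, 3, 1, 16, …] (period length 6).
Convergents:
  p_0/q_0 = 8/1
  p_1/q_1 = 9/1
  p_2/q_2 = 35/4
  p_3/q_3 = 79/9
  p_4/q_4 = 272/31
  p_5/q_5 = 351/40
  p_6/q_6 = 5888/671
  p_7/q_7 = 6239/711
  p_8/q_8 = 24605/2804
q_7 = 711 ≤ 1141 < 2804 = q_8, so the answer is 6239/711.

6239/711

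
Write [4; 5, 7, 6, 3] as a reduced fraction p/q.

Using pₖ = aₖpₖ₋₁ + pₖ₋₂ and qₖ = aₖqₖ₋₁ + qₖ₋₂:
  k=0: a=4, p=4, q=1
  k=1: a=5, p=21, q=5
  k=2: a=7, p=151, q=36
  k=3: a=6, p=927, q=221
  k=4: a=3, p=2932, q=699

2932/699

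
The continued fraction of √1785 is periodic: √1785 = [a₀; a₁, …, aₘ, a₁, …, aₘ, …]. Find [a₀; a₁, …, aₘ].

[42; 4, 84]

a₀ = ⌊√1785⌋ = 42.
With m₀=0, d₀=1 and mₖ₊₁ = dₖaₖ − mₖ, dₖ₊₁ = (n − mₖ₊₁²)/dₖ, aₖ₊₁ = ⌊(a₀+mₖ₊₁)/dₖ₊₁⌋:
  k=1: m=42, d=21, a=4
  k=2: m=42, d=1, a=84
d=1 and a=2a₀=84 at k=2, so the next step gives (m, d) = (42, 21) again — its k=1 value — and the period has length 2.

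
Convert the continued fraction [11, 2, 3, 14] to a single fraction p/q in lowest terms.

1143/100

Using pₖ = aₖpₖ₋₁ + pₖ₋₂ and qₖ = aₖqₖ₋₁ + qₖ₋₂:
  k=0: a=11, p=11, q=1
  k=1: a=2, p=23, q=2
  k=2: a=3, p=80, q=7
  k=3: a=14, p=1143, q=100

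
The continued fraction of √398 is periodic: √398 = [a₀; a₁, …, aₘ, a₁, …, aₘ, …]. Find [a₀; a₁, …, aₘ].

[19; 1, 18, 1, 38]

a₀ = ⌊√398⌋ = 19.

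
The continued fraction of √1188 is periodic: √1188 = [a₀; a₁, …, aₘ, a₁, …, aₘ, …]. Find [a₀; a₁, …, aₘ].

[34; 2, 7, 6, 7, 2, 68]

a₀ = ⌊√1188⌋ = 34.
With m₀=0, d₀=1 and mₖ₊₁ = dₖaₖ − mₖ, dₖ₊₁ = (n − mₖ₊₁²)/dₖ, aₖ₊₁ = ⌊(a₀+mₖ₊₁)/dₖ₊₁⌋:
  k=1: m=34, d=32, a=2
  k=2: m=30, d=9, a=7
  k=3: m=33, d=11, a=6
  k=4: m=33, d=9, a=7
  k=5: m=30, d=32, a=2
  k=6: m=34, d=1, a=68
d=1 and a=2a₀=68 at k=6, so the next step gives (m, d) = (34, 32) again — its k=1 value — and the period has length 6.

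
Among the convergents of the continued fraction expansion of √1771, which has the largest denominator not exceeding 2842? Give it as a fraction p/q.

42462/1009

√1771 = [42; 12, 84, …] (period length 2).
Convergents:
  p_0/q_0 = 42/1
  p_1/q_1 = 505/12
  p_2/q_2 = 42462/1009
  p_3/q_3 = 510049/12120
q_2 = 1009 ≤ 2842 < 12120 = q_3, so the answer is 42462/1009.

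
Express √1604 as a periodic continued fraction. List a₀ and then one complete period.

a₀ = ⌊√1604⌋ = 40.
With m₀=0, d₀=1 and mₖ₊₁ = dₖaₖ − mₖ, dₖ₊₁ = (n − mₖ₊₁²)/dₖ, aₖ₊₁ = ⌊(a₀+mₖ₊₁)/dₖ₊₁⌋:
  k=1: m=40, d=4, a=20
  k=2: m=40, d=1, a=80
d=1 and a=2a₀=80 at k=2, so the next step gives (m, d) = (40, 4) again — its k=1 value — and the period has length 2.

[40; 20, 80]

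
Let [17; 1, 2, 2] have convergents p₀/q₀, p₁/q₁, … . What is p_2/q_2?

Using pₖ = aₖpₖ₋₁ + pₖ₋₂, qₖ = aₖqₖ₋₁ + qₖ₋₂ (with p₋₁=1, p₋₂=0, q₋₁=0, q₋₂=1):
  k=0: a=17, p=17, q=1
  k=1: a=1, p=18, q=1
  k=2: a=2, p=53, q=3

53/3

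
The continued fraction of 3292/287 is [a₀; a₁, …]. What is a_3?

3292 = 11·287 + 135   →  a_0 = 11
287 = 2·135 + 17   →  a_1 = 2
135 = 7·17 + 16   →  a_2 = 7
17 = 1·16 + 1   →  a_3 = 1

1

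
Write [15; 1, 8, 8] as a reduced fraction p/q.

Fold from the inside: start with 8/1.
  8 + 1/8 = 65/8
  1 + 8/65 = 73/65
  15 + 65/73 = 1160/73

1160/73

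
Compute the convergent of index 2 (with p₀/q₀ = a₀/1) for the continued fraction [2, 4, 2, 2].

20/9

Using pₖ = aₖpₖ₋₁ + pₖ₋₂, qₖ = aₖqₖ₋₁ + qₖ₋₂ (with p₋₁=1, p₋₂=0, q₋₁=0, q₋₂=1):
  k=0: a=2, p=2, q=1
  k=1: a=4, p=9, q=4
  k=2: a=2, p=20, q=9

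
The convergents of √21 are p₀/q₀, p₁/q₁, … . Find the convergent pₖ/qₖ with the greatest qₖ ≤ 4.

√21 = [4; 1, 1, 2, 1, 1, 8, …] (period length 6).
Convergents:
  p_0/q_0 = 4/1
  p_1/q_1 = 5/1
  p_2/q_2 = 9/2
  p_3/q_3 = 23/5
q_2 = 2 ≤ 4 < 5 = q_3, so the answer is 9/2.

9/2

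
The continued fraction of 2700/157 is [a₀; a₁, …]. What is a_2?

15

2700 = 17·157 + 31   →  a_0 = 17
157 = 5·31 + 2   →  a_1 = 5
31 = 15·2 + 1   →  a_2 = 15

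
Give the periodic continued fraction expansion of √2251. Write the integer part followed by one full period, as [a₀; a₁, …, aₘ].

a₀ = ⌊√2251⌋ = 47.
With m₀=0, d₀=1 and mₖ₊₁ = dₖaₖ − mₖ, dₖ₊₁ = (n − mₖ₊₁²)/dₖ, aₖ₊₁ = ⌊(a₀+mₖ₊₁)/dₖ₊₁⌋:
  k=1: m=47, d=42, a=2
  k=2: m=37, d=21, a=4
  k=3: m=47, d=2, a=47
  k=4: m=47, d=21, a=4
  k=5: m=37, d=42, a=2
  k=6: m=47, d=1, a=94
d=1 and a=2a₀=94 at k=6, so the next step gives (m, d) = (47, 42) again — its k=1 value — and the period has length 6.

[47; 2, 4, 47, 4, 2, 94]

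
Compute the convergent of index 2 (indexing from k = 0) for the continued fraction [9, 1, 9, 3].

Using pₖ = aₖpₖ₋₁ + pₖ₋₂, qₖ = aₖqₖ₋₁ + qₖ₋₂ (with p₋₁=1, p₋₂=0, q₋₁=0, q₋₂=1):
  k=0: a=9, p=9, q=1
  k=1: a=1, p=10, q=1
  k=2: a=9, p=99, q=10

99/10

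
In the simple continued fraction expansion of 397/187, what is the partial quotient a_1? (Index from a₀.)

8

397 = 2·187 + 23   →  a_0 = 2
187 = 8·23 + 3   →  a_1 = 8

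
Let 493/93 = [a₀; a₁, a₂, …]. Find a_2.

3

493 = 5·93 + 28   →  a_0 = 5
93 = 3·28 + 9   →  a_1 = 3
28 = 3·9 + 1   →  a_2 = 3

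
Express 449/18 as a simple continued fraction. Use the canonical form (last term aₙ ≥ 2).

449 = 24×18 + 17
18 = 1×17 + 1
17 = 17×1 + 0  (stop)
So 449/18 = [24; 1, 17].

[24; 1, 17]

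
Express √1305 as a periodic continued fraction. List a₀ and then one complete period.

[36; 8, 72]

a₀ = ⌊√1305⌋ = 36.
With m₀=0, d₀=1 and mₖ₊₁ = dₖaₖ − mₖ, dₖ₊₁ = (n − mₖ₊₁²)/dₖ, aₖ₊₁ = ⌊(a₀+mₖ₊₁)/dₖ₊₁⌋:
  k=1: m=36, d=9, a=8
  k=2: m=36, d=1, a=72
d=1 and a=2a₀=72 at k=2, so the next step gives (m, d) = (36, 9) again — its k=1 value — and the period has length 2.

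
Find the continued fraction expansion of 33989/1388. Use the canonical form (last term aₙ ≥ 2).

[24; 2, 19, 1, 10, 3]

33989 = 24·1388 + 677
1388 = 2·677 + 34
677 = 19·34 + 31
34 = 1·31 + 3
31 = 10·3 + 1
3 = 3·1 + 0  (stop)
So 33989/1388 = [24; 2, 19, 1, 10, 3].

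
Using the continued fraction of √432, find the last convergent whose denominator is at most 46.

291/14

√432 = [20; 1, 3, 1, 1, 1, 3, 1, 40, …] (period length 8).
Convergents:
  p_0/q_0 = 20/1
  p_1/q_1 = 21/1
  p_2/q_2 = 83/4
  p_3/q_3 = 104/5
  p_4/q_4 = 187/9
  p_5/q_5 = 291/14
  p_6/q_6 = 1060/51
q_5 = 14 ≤ 46 < 51 = q_6, so the answer is 291/14.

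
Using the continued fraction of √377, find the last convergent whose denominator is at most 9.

97/5

√377 = [19; 2, 2, 2, 38, …] (period length 4).
Convergents:
  p_0/q_0 = 19/1
  p_1/q_1 = 39/2
  p_2/q_2 = 97/5
  p_3/q_3 = 233/12
q_2 = 5 ≤ 9 < 12 = q_3, so the answer is 97/5.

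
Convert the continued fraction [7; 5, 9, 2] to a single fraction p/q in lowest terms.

698/97

Fold from the inside: start with 2/1.
  9 + 1/2 = 19/2
  5 + 2/19 = 97/19
  7 + 19/97 = 698/97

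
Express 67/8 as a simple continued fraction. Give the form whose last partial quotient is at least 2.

67 = 8*8 + 3
8 = 2*3 + 2
3 = 1*2 + 1
2 = 2*1 + 0  (stop)
So 67/8 = [8; 2, 1, 2].

[8; 2, 1, 2]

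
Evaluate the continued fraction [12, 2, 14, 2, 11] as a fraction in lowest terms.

Fold from the inside: start with 11/1.
  2 + 1/11 = 23/11
  14 + 11/23 = 333/23
  2 + 23/333 = 689/333
  12 + 333/689 = 8601/689

8601/689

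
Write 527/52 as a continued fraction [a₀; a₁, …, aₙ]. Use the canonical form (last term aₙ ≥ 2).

[10; 7, 2, 3]

527 = 10·52 + 7
52 = 7·7 + 3
7 = 2·3 + 1
3 = 3·1 + 0  (stop)
So 527/52 = [10; 7, 2, 3].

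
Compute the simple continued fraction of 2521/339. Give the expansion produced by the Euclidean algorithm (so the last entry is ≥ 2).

[7; 2, 3, 2, 3, 1, 4]

2521 = 7*339 + 148
339 = 2*148 + 43
148 = 3*43 + 19
43 = 2*19 + 5
19 = 3*5 + 4
5 = 1*4 + 1
4 = 4*1 + 0  (stop)
So 2521/339 = [7; 2, 3, 2, 3, 1, 4].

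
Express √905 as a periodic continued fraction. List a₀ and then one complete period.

a₀ = ⌊√905⌋ = 30.
With m₀=0, d₀=1 and mₖ₊₁ = dₖaₖ − mₖ, dₖ₊₁ = (n − mₖ₊₁²)/dₖ, aₖ₊₁ = ⌊(a₀+mₖ₊₁)/dₖ₊₁⌋:
  k=1: m=30, d=5, a=12
  k=2: m=30, d=1, a=60
d=1 and a=2a₀=60 at k=2, so the next step gives (m, d) = (30, 5) again — its k=1 value — and the period has length 2.

[30; 12, 60]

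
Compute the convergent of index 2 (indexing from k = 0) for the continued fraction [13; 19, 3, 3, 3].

757/58

Using pₖ = aₖpₖ₋₁ + pₖ₋₂, qₖ = aₖqₖ₋₁ + qₖ₋₂ (with p₋₁=1, p₋₂=0, q₋₁=0, q₋₂=1):
  k=0: a=13, p=13, q=1
  k=1: a=19, p=248, q=19
  k=2: a=3, p=757, q=58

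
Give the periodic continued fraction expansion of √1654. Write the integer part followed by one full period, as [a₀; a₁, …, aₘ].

a₀ = ⌊√1654⌋ = 40.

[40; 1, 2, 40, 2, 1, 80]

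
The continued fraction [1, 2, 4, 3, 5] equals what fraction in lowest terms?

223/154

Using pₖ = aₖpₖ₋₁ + pₖ₋₂ and qₖ = aₖqₖ₋₁ + qₖ₋₂:
  k=0: a=1, p=1, q=1
  k=1: a=2, p=3, q=2
  k=2: a=4, p=13, q=9
  k=3: a=3, p=42, q=29
  k=4: a=5, p=223, q=154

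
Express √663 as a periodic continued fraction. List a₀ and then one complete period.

a₀ = ⌊√663⌋ = 25.

[25; 1, 2, 1, 50]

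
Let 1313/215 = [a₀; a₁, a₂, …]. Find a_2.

2

1313 = 6·215 + 23   →  a_0 = 6
215 = 9·23 + 8   →  a_1 = 9
23 = 2·8 + 7   →  a_2 = 2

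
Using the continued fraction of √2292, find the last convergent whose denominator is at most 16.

383/8

√2292 = [47; 1, 6, 1, 94, …] (period length 4).
Convergents:
  p_0/q_0 = 47/1
  p_1/q_1 = 48/1
  p_2/q_2 = 335/7
  p_3/q_3 = 383/8
  p_4/q_4 = 36337/759
q_3 = 8 ≤ 16 < 759 = q_4, so the answer is 383/8.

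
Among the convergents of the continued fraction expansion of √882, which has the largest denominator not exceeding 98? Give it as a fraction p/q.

√882 = [29; 1, 2, 3, 6, 3, 2, 1, 58, …] (period length 8).
Convergents:
  p_0/q_0 = 29/1
  p_1/q_1 = 30/1
  p_2/q_2 = 89/3
  p_3/q_3 = 297/10
  p_4/q_4 = 1871/63
  p_5/q_5 = 5910/199
q_4 = 63 ≤ 98 < 199 = q_5, so the answer is 1871/63.

1871/63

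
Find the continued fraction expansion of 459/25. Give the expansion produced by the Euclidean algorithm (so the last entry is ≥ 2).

459 = 18·25 + 9
25 = 2·9 + 7
9 = 1·7 + 2
7 = 3·2 + 1
2 = 2·1 + 0  (stop)
So 459/25 = [18; 2, 1, 3, 2].

[18; 2, 1, 3, 2]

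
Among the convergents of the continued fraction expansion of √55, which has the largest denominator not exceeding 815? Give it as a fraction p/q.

2655/358

√55 = [7; 2, 2, 2, 14, …] (period length 4).
Convergents:
  p_0/q_0 = 7/1
  p_1/q_1 = 15/2
  p_2/q_2 = 37/5
  p_3/q_3 = 89/12
  p_4/q_4 = 1283/173
  p_5/q_5 = 2655/358
  p_6/q_6 = 6593/889
q_5 = 358 ≤ 815 < 889 = q_6, so the answer is 2655/358.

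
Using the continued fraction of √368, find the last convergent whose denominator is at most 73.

√368 = [19; 5, 2, 5, 38, …] (period length 4).
Convergents:
  p_0/q_0 = 19/1
  p_1/q_1 = 96/5
  p_2/q_2 = 211/11
  p_3/q_3 = 1151/60
  p_4/q_4 = 43949/2291
q_3 = 60 ≤ 73 < 2291 = q_4, so the answer is 1151/60.

1151/60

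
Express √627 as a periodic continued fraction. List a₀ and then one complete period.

[25; 25, 50]

a₀ = ⌊√627⌋ = 25.
With m₀=0, d₀=1 and mₖ₊₁ = dₖaₖ − mₖ, dₖ₊₁ = (n − mₖ₊₁²)/dₖ, aₖ₊₁ = ⌊(a₀+mₖ₊₁)/dₖ₊₁⌋:
  k=1: m=25, d=2, a=25
  k=2: m=25, d=1, a=50
d=1 and a=2a₀=50 at k=2, so the next step gives (m, d) = (25, 2) again — its k=1 value — and the period has length 2.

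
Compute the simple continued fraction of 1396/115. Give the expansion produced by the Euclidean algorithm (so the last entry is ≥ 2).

[12; 7, 5, 3]

1396 = 12*115 + 16
115 = 7*16 + 3
16 = 5*3 + 1
3 = 3*1 + 0  (stop)
So 1396/115 = [12; 7, 5, 3].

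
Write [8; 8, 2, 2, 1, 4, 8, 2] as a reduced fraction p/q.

39327/4844

Using pₖ = aₖpₖ₋₁ + pₖ₋₂ and qₖ = aₖqₖ₋₁ + qₖ₋₂:
  k=0: a=8, p=8, q=1
  k=1: a=8, p=65, q=8
  k=2: a=2, p=138, q=17
  k=3: a=2, p=341, q=42
  k=4: a=1, p=479, q=59
  k=5: a=4, p=2257, q=278
  k=6: a=8, p=18535, q=2283
  k=7: a=2, p=39327, q=4844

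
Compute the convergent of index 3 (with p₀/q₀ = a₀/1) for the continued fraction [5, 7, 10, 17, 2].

6241/1214

Using pₖ = aₖpₖ₋₁ + pₖ₋₂, qₖ = aₖqₖ₋₁ + qₖ₋₂ (with p₋₁=1, p₋₂=0, q₋₁=0, q₋₂=1):
  k=0: a=5, p=5, q=1
  k=1: a=7, p=36, q=7
  k=2: a=10, p=365, q=71
  k=3: a=17, p=6241, q=1214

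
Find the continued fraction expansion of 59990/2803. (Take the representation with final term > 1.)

[21; 2, 2, 18, 1, 13, 2]

59990 = 21*2803 + 1127
2803 = 2*1127 + 549
1127 = 2*549 + 29
549 = 18*29 + 27
29 = 1*27 + 2
27 = 13*2 + 1
2 = 2*1 + 0  (stop)
So 59990/2803 = [21; 2, 2, 18, 1, 13, 2].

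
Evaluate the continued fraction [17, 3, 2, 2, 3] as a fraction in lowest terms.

Using pₖ = aₖpₖ₋₁ + pₖ₋₂ and qₖ = aₖqₖ₋₁ + qₖ₋₂:
  k=0: a=17, p=17, q=1
  k=1: a=3, p=52, q=3
  k=2: a=2, p=121, q=7
  k=3: a=2, p=294, q=17
  k=4: a=3, p=1003, q=58

1003/58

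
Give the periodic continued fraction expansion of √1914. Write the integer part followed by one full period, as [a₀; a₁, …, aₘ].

[43; 1, 2, 1, 86]

a₀ = ⌊√1914⌋ = 43.
With m₀=0, d₀=1 and mₖ₊₁ = dₖaₖ − mₖ, dₖ₊₁ = (n − mₖ₊₁²)/dₖ, aₖ₊₁ = ⌊(a₀+mₖ₊₁)/dₖ₊₁⌋:
  k=1: m=43, d=65, a=1
  k=2: m=22, d=22, a=2
  k=3: m=22, d=65, a=1
  k=4: m=43, d=1, a=86
d=1 and a=2a₀=86 at k=4, so the next step gives (m, d) = (43, 65) again — its k=1 value — and the period has length 4.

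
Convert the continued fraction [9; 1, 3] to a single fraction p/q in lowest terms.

39/4

Using pₖ = aₖpₖ₋₁ + pₖ₋₂ and qₖ = aₖqₖ₋₁ + qₖ₋₂:
  k=0: a=9, p=9, q=1
  k=1: a=1, p=10, q=1
  k=2: a=3, p=39, q=4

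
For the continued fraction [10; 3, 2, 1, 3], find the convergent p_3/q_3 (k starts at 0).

103/10

Using pₖ = aₖpₖ₋₁ + pₖ₋₂, qₖ = aₖqₖ₋₁ + qₖ₋₂ (with p₋₁=1, p₋₂=0, q₋₁=0, q₋₂=1):
  k=0: a=10, p=10, q=1
  k=1: a=3, p=31, q=3
  k=2: a=2, p=72, q=7
  k=3: a=1, p=103, q=10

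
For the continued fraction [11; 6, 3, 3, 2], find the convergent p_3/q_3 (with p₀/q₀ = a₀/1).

703/63

Using pₖ = aₖpₖ₋₁ + pₖ₋₂, qₖ = aₖqₖ₋₁ + qₖ₋₂ (with p₋₁=1, p₋₂=0, q₋₁=0, q₋₂=1):
  k=0: a=11, p=11, q=1
  k=1: a=6, p=67, q=6
  k=2: a=3, p=212, q=19
  k=3: a=3, p=703, q=63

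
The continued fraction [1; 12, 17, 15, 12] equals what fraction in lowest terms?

Fold from the inside: start with 12/1.
  15 + 1/12 = 181/12
  17 + 12/181 = 3089/181
  12 + 181/3089 = 37249/3089
  1 + 3089/37249 = 40338/37249

40338/37249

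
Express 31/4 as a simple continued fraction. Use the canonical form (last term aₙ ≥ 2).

31 = 7×4 + 3
4 = 1×3 + 1
3 = 3×1 + 0  (stop)
So 31/4 = [7; 1, 3].

[7; 1, 3]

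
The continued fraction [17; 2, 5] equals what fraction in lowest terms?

Using pₖ = aₖpₖ₋₁ + pₖ₋₂ and qₖ = aₖqₖ₋₁ + qₖ₋₂:
  k=0: a=17, p=17, q=1
  k=1: a=2, p=35, q=2
  k=2: a=5, p=192, q=11

192/11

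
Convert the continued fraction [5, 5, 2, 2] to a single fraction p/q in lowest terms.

140/27

Using pₖ = aₖpₖ₋₁ + pₖ₋₂ and qₖ = aₖqₖ₋₁ + qₖ₋₂:
  k=0: a=5, p=5, q=1
  k=1: a=5, p=26, q=5
  k=2: a=2, p=57, q=11
  k=3: a=2, p=140, q=27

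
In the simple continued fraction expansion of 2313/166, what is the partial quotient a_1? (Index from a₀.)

2313 = 13·166 + 155   →  a_0 = 13
166 = 1·155 + 11   →  a_1 = 1

1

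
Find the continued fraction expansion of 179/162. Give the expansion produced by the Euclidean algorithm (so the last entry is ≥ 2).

[1; 9, 1, 1, 8]

179 = 1×162 + 17
162 = 9×17 + 9
17 = 1×9 + 8
9 = 1×8 + 1
8 = 8×1 + 0  (stop)
So 179/162 = [1; 9, 1, 1, 8].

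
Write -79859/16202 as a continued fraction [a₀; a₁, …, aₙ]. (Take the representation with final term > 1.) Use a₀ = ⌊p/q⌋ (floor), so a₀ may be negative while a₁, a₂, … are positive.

-79859 = -5*16202 + 1151
16202 = 14*1151 + 88
1151 = 13*88 + 7
88 = 12*7 + 4
7 = 1*4 + 3
4 = 1*3 + 1
3 = 3*1 + 0  (stop)
So -79859/16202 = [-5; 14, 13, 12, 1, 1, 3].

[-5; 14, 13, 12, 1, 1, 3]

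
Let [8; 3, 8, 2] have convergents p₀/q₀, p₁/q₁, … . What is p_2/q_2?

208/25

Using pₖ = aₖpₖ₋₁ + pₖ₋₂, qₖ = aₖqₖ₋₁ + qₖ₋₂ (with p₋₁=1, p₋₂=0, q₋₁=0, q₋₂=1):
  k=0: a=8, p=8, q=1
  k=1: a=3, p=25, q=3
  k=2: a=8, p=208, q=25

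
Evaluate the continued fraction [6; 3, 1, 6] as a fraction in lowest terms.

Fold from the inside: start with 6/1.
  1 + 1/6 = 7/6
  3 + 6/7 = 27/7
  6 + 7/27 = 169/27

169/27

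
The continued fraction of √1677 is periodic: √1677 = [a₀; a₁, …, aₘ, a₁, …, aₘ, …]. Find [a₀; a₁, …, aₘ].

a₀ = ⌊√1677⌋ = 40.
With m₀=0, d₀=1 and mₖ₊₁ = dₖaₖ − mₖ, dₖ₊₁ = (n − mₖ₊₁²)/dₖ, aₖ₊₁ = ⌊(a₀+mₖ₊₁)/dₖ₊₁⌋:
  k=1: m=40, d=77, a=1
  k=2: m=37, d=4, a=19
  k=3: m=39, d=39, a=2
  k=4: m=39, d=4, a=19
  k=5: m=37, d=77, a=1
  k=6: m=40, d=1, a=80
d=1 and a=2a₀=80 at k=6, so the next step gives (m, d) = (40, 77) again — its k=1 value — and the period has length 6.

[40; 1, 19, 2, 19, 1, 80]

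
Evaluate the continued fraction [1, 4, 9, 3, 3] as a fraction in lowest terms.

Using pₖ = aₖpₖ₋₁ + pₖ₋₂ and qₖ = aₖqₖ₋₁ + qₖ₋₂:
  k=0: a=1, p=1, q=1
  k=1: a=4, p=5, q=4
  k=2: a=9, p=46, q=37
  k=3: a=3, p=143, q=115
  k=4: a=3, p=475, q=382

475/382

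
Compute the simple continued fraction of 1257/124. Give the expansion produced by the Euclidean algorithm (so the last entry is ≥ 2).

[10; 7, 3, 2, 2]

1257 = 10·124 + 17
124 = 7·17 + 5
17 = 3·5 + 2
5 = 2·2 + 1
2 = 2·1 + 0  (stop)
So 1257/124 = [10; 7, 3, 2, 2].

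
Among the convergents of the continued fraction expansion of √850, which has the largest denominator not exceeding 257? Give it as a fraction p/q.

2449/84

√850 = [29; 6, 2, 6, 58, …] (period length 4).
Convergents:
  p_0/q_0 = 29/1
  p_1/q_1 = 175/6
  p_2/q_2 = 379/13
  p_3/q_3 = 2449/84
  p_4/q_4 = 142421/4885
q_3 = 84 ≤ 257 < 4885 = q_4, so the answer is 2449/84.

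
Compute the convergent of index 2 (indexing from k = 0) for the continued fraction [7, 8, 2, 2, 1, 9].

121/17

Using pₖ = aₖpₖ₋₁ + pₖ₋₂, qₖ = aₖqₖ₋₁ + qₖ₋₂ (with p₋₁=1, p₋₂=0, q₋₁=0, q₋₂=1):
  k=0: a=7, p=7, q=1
  k=1: a=8, p=57, q=8
  k=2: a=2, p=121, q=17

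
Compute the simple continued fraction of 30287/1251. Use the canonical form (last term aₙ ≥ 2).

30287 = 24·1251 + 263
1251 = 4·263 + 199
263 = 1·199 + 64
199 = 3·64 + 7
64 = 9·7 + 1
7 = 7·1 + 0  (stop)
So 30287/1251 = [24; 4, 1, 3, 9, 7].

[24; 4, 1, 3, 9, 7]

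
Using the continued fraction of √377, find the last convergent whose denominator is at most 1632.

√377 = [19; 2, 2, 2, 38, …] (period length 4).
Convergents:
  p_0/q_0 = 19/1
  p_1/q_1 = 39/2
  p_2/q_2 = 97/5
  p_3/q_3 = 233/12
  p_4/q_4 = 8951/461
  p_5/q_5 = 18135/934
  p_6/q_6 = 45221/2329
q_5 = 934 ≤ 1632 < 2329 = q_6, so the answer is 18135/934.

18135/934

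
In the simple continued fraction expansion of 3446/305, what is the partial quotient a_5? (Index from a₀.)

3446 = 11·305 + 91   →  a_0 = 11
305 = 3·91 + 32   →  a_1 = 3
91 = 2·32 + 27   →  a_2 = 2
32 = 1·27 + 5   →  a_3 = 1
27 = 5·5 + 2   →  a_4 = 5
5 = 2·2 + 1   →  a_5 = 2

2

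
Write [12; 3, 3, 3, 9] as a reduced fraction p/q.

3777/307

Fold from the inside: start with 9/1.
  3 + 1/9 = 28/9
  3 + 9/28 = 93/28
  3 + 28/93 = 307/93
  12 + 93/307 = 3777/307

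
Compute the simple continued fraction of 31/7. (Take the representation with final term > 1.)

[4; 2, 3]

31 = 4×7 + 3
7 = 2×3 + 1
3 = 3×1 + 0  (stop)
So 31/7 = [4; 2, 3].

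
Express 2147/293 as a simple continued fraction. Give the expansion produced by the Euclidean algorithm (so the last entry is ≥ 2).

2147 = 7*293 + 96
293 = 3*96 + 5
96 = 19*5 + 1
5 = 5*1 + 0  (stop)
So 2147/293 = [7; 3, 19, 5].

[7; 3, 19, 5]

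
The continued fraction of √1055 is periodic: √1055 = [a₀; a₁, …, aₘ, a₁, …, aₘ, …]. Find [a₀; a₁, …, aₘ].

[32; 2, 12, 2, 64]

a₀ = ⌊√1055⌋ = 32.
With m₀=0, d₀=1 and mₖ₊₁ = dₖaₖ − mₖ, dₖ₊₁ = (n − mₖ₊₁²)/dₖ, aₖ₊₁ = ⌊(a₀+mₖ₊₁)/dₖ₊₁⌋:
  k=1: m=32, d=31, a=2
  k=2: m=30, d=5, a=12
  k=3: m=30, d=31, a=2
  k=4: m=32, d=1, a=64
d=1 and a=2a₀=64 at k=4, so the next step gives (m, d) = (32, 31) again — its k=1 value — and the period has length 4.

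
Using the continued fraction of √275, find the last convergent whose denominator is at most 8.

116/7

√275 = [16; 1, 1, 2, 1, 1, 32, …] (period length 6).
Convergents:
  p_0/q_0 = 16/1
  p_1/q_1 = 17/1
  p_2/q_2 = 33/2
  p_3/q_3 = 83/5
  p_4/q_4 = 116/7
  p_5/q_5 = 199/12
q_4 = 7 ≤ 8 < 12 = q_5, so the answer is 116/7.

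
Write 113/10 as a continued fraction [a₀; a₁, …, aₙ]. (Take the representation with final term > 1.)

[11; 3, 3]

113 = 11×10 + 3
10 = 3×3 + 1
3 = 3×1 + 0  (stop)
So 113/10 = [11; 3, 3].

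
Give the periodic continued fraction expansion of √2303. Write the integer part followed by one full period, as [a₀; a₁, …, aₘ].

[47; 1, 94]

a₀ = ⌊√2303⌋ = 47.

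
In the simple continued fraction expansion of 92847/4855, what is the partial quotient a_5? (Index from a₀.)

92847 = 19·4855 + 602   →  a_0 = 19
4855 = 8·602 + 39   →  a_1 = 8
602 = 15·39 + 17   →  a_2 = 15
39 = 2·17 + 5   →  a_3 = 2
17 = 3·5 + 2   →  a_4 = 3
5 = 2·2 + 1   →  a_5 = 2

2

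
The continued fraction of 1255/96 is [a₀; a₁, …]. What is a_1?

13

1255 = 13·96 + 7   →  a_0 = 13
96 = 13·7 + 5   →  a_1 = 13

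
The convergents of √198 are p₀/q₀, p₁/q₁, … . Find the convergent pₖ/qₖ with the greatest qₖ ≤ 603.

5530/393

√198 = [14; 14, 28, …] (period length 2).
Convergents:
  p_0/q_0 = 14/1
  p_1/q_1 = 197/14
  p_2/q_2 = 5530/393
  p_3/q_3 = 77617/5516
q_2 = 393 ≤ 603 < 5516 = q_3, so the answer is 5530/393.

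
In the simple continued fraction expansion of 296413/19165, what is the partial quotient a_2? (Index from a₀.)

6

296413 = 15·19165 + 8938   →  a_0 = 15
19165 = 2·8938 + 1289   →  a_1 = 2
8938 = 6·1289 + 1204   →  a_2 = 6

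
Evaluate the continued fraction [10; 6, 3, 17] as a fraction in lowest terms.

3342/329

Using pₖ = aₖpₖ₋₁ + pₖ₋₂ and qₖ = aₖqₖ₋₁ + qₖ₋₂:
  k=0: a=10, p=10, q=1
  k=1: a=6, p=61, q=6
  k=2: a=3, p=193, q=19
  k=3: a=17, p=3342, q=329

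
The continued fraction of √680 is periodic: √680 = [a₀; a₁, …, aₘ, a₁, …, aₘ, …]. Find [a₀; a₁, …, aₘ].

a₀ = ⌊√680⌋ = 26.
With m₀=0, d₀=1 and mₖ₊₁ = dₖaₖ − mₖ, dₖ₊₁ = (n − mₖ₊₁²)/dₖ, aₖ₊₁ = ⌊(a₀+mₖ₊₁)/dₖ₊₁⌋:
  k=1: m=26, d=4, a=13
  k=2: m=26, d=1, a=52
d=1 and a=2a₀=52 at k=2, so the next step gives (m, d) = (26, 4) again — its k=1 value — and the period has length 2.

[26; 13, 52]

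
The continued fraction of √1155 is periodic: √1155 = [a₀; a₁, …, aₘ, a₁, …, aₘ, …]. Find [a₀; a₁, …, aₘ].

[33; 1, 66]

a₀ = ⌊√1155⌋ = 33.
With m₀=0, d₀=1 and mₖ₊₁ = dₖaₖ − mₖ, dₖ₊₁ = (n − mₖ₊₁²)/dₖ, aₖ₊₁ = ⌊(a₀+mₖ₊₁)/dₖ₊₁⌋:
  k=1: m=33, d=66, a=1
  k=2: m=33, d=1, a=66
d=1 and a=2a₀=66 at k=2, so the next step gives (m, d) = (33, 66) again — its k=1 value — and the period has length 2.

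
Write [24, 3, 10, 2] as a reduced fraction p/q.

1581/65

Fold from the inside: start with 2/1.
  10 + 1/2 = 21/2
  3 + 2/21 = 65/21
  24 + 21/65 = 1581/65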